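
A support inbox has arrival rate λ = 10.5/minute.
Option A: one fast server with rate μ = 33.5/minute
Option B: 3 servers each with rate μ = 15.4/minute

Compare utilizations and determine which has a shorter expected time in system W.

Option A: single server μ = 33.5 (M/M/1)
  ρ_A = 10.5/33.5 = 0.3134
  W_A = 1/(μ-λ) = 1/(33.5-10.5) = 1/23.00 = 0.04348

Option B: 3 servers μ = 15.4 (M/M/3)
  ρ_B = λ/(cμ) = 10.5/(3×15.4) = 0.2273
  Offered load a = λ/μ = cρ = 10.5/15.4 = 0.6818
  P₀ = [ Σₙ₌₀^2 aⁿ/n! + a^3/(3!(1-ρ)) ]⁻¹
  Σ = a^0/0! + a^1/1! + a^2/2! = 1.0000 + 0.68182 + 0.23244 = 1.9143
  a^3/(3!(1-ρ)) = 0.31696/(6 × 0.77273) = 0.06836
  P₀ = 1/(1.9143 + 0.06836) = 0.5044
  Lq = P₀·a^3·ρ / (3!(1-ρ)²) = 0.5044 × 0.3170 × 0.2273 / (6 × 0.5971) = 0.01014
  Wq_B = Lq/λ = 0.01014168/10.5 = 0.00096587
  W_B = Wq_B + 1/μ = 0.00096587 + 0.064935 = 0.06590

Since W_A = 0.04348 < W_B = 0.06590, Option A (single fast server) has the shorter time in system.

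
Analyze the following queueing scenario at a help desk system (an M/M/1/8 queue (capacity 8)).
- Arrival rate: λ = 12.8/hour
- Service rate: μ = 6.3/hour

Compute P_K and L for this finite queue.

ρ = λ/μ = 12.8/6.3 = 2.03175
P₀ = (1-ρ)/(1-ρ^(K+1)) = (1-2.03175)/(1-2.03175^9) = -1.0318/-588.9734 = 0.001752
P_K = P₀×ρ^K = 0.001752 × 2.03175^8 = 0.001752 × 290.3770 = 0.5087
Blocking probability P_8 = 0.5087 (50.87%)
L = ρ[1 - (K+1)ρ^K + Kρ^(K+1)] / [(1-ρ)(1-ρ^(K+1))]
L = 2.03175 × (1 - 9×290.3770 + 8×589.9734) / ((1 - 2.03175) × (1 - 589.9734)) = 7.0461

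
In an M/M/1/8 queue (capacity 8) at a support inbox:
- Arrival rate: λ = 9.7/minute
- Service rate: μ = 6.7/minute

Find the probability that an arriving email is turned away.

ρ = λ/μ = 9.7/6.7 = 1.44776
P₀ = (1-ρ)/(1-ρ^(K+1)) = (1-1.44776)/(1-1.44776^9) = -0.4478/-26.9428 = 0.01662
P_K = P₀×ρ^K = 0.01662 × 1.44776^8 = 0.01662 × 19.3007 = 0.3208
Blocking probability = 32.08%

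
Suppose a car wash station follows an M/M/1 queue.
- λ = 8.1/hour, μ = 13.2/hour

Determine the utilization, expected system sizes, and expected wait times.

Step 1: ρ = λ/μ = 8.1/13.2 = 0.6136
Step 2: L = λ/(μ-λ) = 8.1/5.10 = 1.5882
Step 3: Lq = λ²/(μ(μ-λ)) = 65.61/(13.2×5.10) = 0.9746
Step 4: W = 1/(μ-λ) = 1/5.10 = 0.19608
Step 5: Wq = λ/(μ(μ-λ)) = 8.1/(13.2×5.10) = 0.1203
Step 6: P(0) = 1-ρ = 0.3864
Verify: L = λW = 8.1×0.19608 = 1.5882 ✔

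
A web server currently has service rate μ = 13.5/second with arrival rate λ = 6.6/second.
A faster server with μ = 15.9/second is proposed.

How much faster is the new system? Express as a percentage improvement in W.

System 1: ρ₁ = 6.6/13.5 = 0.4889, W₁ = 1/(13.5-6.6) = 0.1449
System 2: ρ₂ = 6.6/15.9 = 0.4151, W₂ = 1/(15.9-6.6) = 0.1075
Improvement: (W₁-W₂)/W₁ = (0.1449-0.1075)/0.1449 = 25.81%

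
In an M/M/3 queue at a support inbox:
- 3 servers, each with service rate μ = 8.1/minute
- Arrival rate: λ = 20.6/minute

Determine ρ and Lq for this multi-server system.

Traffic intensity: ρ = λ/(cμ) = 20.6/(3×8.1) = 0.8477
Since ρ = 0.8477 < 1, system is stable.
Offered load a = λ/μ = cρ = 20.6/8.1 = 2.5432
P₀ = [ Σₙ₌₀^2 aⁿ/n! + a^3/(3!(1-ρ)) ]⁻¹
Σ = a^0/0! + a^1/1! + a^2/2! = 1.0000 + 2.5432 + 3.2340 = 6.7772
a^3/(3!(1-ρ)) = 16.44927/(6 × 0.1522634) = 18.0053
P₀ = 1/(6.7772 + 18.0053) = 0.04035
Lq = P₀·a^3·ρ / (3!(1-ρ)²) = 0.0403511 × 16.4493 × 0.847737 / (6 × 0.0231841) = 4.0450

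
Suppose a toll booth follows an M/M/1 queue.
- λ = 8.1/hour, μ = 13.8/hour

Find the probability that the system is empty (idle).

ρ = λ/μ = 8.1/13.8 = 0.5870
P(0) = 1 - ρ = 1 - 0.5870 = 0.4130
The server is idle 41.30% of the time.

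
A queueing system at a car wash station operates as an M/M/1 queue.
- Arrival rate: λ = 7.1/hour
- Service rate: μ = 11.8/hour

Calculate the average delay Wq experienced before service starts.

First, compute utilization: ρ = λ/μ = 7.1/11.8 = 0.6017
For M/M/1: Wq = λ/(μ(μ-λ))
Wq = 7.1/(11.8 × (11.8-7.1))
Wq = 7.1/(11.8 × 4.70)
Wq = 0.1280 hours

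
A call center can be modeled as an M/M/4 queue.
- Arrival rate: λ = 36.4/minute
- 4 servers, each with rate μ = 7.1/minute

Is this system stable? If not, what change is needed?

Stability requires ρ = λ/(cμ) < 1
ρ = 36.4/(4 × 7.1) = 36.4/28.40 = 1.2817
Since 1.2817 ≥ 1, the system is UNSTABLE.
Need c > λ/μ = 36.4/7.1 = 5.13.
Minimum servers needed: c = 6.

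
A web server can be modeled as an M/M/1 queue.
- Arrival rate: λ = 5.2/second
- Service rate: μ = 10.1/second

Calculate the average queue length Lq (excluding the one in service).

ρ = λ/μ = 5.2/10.1 = 0.5149
For M/M/1: Lq = λ²/(μ(μ-λ))
Lq = 27.04/(10.1 × 4.90)
Lq = 0.5464 requests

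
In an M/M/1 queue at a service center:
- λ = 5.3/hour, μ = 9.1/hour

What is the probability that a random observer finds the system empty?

ρ = λ/μ = 5.3/9.1 = 0.5824
P(0) = 1 - ρ = 1 - 0.5824 = 0.4176
The server is idle 41.76% of the time.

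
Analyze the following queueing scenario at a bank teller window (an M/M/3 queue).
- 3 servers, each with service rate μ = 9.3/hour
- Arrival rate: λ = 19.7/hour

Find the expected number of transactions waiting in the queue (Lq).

Traffic intensity: ρ = λ/(cμ) = 19.7/(3×9.3) = 0.7061
Since ρ = 0.7061 < 1, system is stable.
Offered load a = λ/μ = cρ = 19.7/9.3 = 2.1183
P₀ = [ Σₙ₌₀^2 aⁿ/n! + a^3/(3!(1-ρ)) ]⁻¹
Σ = a^0/0! + a^1/1! + a^2/2! = 1.00000 + 2.11828 + 2.24355 = 5.3618
a^3/(3!(1-ρ)) = 9.50495/(6 × 0.293907) = 5.3900
P₀ = 1/(5.3618 + 5.3900) = 0.09301
Lq = P₀·a^3·ρ / (3!(1-ρ)²) = 0.09301 × 9.5049 × 0.7061 / (6 × 0.08638) = 1.2044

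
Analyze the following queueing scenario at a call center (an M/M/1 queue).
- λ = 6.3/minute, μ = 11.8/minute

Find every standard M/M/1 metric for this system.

Step 1: ρ = λ/μ = 6.3/11.8 = 0.5339
Step 2: L = λ/(μ-λ) = 6.3/5.50 = 1.1455
Step 3: Lq = λ²/(μ(μ-λ)) = 39.69/(11.8×5.50) = 0.6116
Step 4: W = 1/(μ-λ) = 1/5.50 = 0.18182
Step 5: Wq = λ/(μ(μ-λ)) = 6.3/(11.8×5.50) = 0.09707
Step 6: P(0) = 1-ρ = 0.4661
Verify: L = λW = 6.3×0.18182 = 1.1455 ✔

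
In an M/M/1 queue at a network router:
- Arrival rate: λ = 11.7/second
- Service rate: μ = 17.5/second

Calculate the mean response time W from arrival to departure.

First, compute utilization: ρ = λ/μ = 11.7/17.5 = 0.6686
For M/M/1: W = 1/(μ-λ)
W = 1/(17.5-11.7) = 1/5.80
W = 0.1724 seconds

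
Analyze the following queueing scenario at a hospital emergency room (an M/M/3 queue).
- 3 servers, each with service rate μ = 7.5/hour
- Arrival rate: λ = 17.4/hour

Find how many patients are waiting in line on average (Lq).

Traffic intensity: ρ = λ/(cμ) = 17.4/(3×7.5) = 0.7733
Since ρ = 0.7733 < 1, system is stable.
Offered load a = λ/μ = cρ = 17.4/7.5 = 2.3200
P₀ = [ Σₙ₌₀^2 aⁿ/n! + a^3/(3!(1-ρ)) ]⁻¹
Σ = a^0/0! + a^1/1! + a^2/2! = 1.0000 + 2.3200 + 2.6912 = 6.0112
a^3/(3!(1-ρ)) = 12.48717/(6 × 0.2266667) = 9.1817
P₀ = 1/(6.0112 + 9.1817) = 0.06582
Lq = P₀·a^3·ρ / (3!(1-ρ)²) = 0.065820 × 12.4872 × 0.77333 / (6 × 0.051378) = 2.0619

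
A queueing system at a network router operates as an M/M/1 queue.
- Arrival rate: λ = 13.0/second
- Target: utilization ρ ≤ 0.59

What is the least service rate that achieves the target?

ρ = λ/μ, so μ = λ/ρ
μ ≥ 13.0/0.59 = 22.0339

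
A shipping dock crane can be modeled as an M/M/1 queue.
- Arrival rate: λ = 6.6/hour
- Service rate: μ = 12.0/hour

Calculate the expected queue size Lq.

ρ = λ/μ = 6.6/12.0 = 0.5500
For M/M/1: Lq = λ²/(μ(μ-λ))
Lq = 43.56/(12.0 × 5.40)
Lq = 0.6722 containers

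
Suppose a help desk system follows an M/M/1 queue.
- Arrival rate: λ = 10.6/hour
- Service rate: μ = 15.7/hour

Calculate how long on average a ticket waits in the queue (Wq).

First, compute utilization: ρ = λ/μ = 10.6/15.7 = 0.6752
For M/M/1: Wq = λ/(μ(μ-λ))
Wq = 10.6/(15.7 × (15.7-10.6))
Wq = 10.6/(15.7 × 5.10)
Wq = 0.1324 hours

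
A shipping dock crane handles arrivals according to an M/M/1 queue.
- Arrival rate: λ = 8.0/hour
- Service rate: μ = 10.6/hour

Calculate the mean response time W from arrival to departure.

First, compute utilization: ρ = λ/μ = 8.0/10.6 = 0.7547
For M/M/1: W = 1/(μ-λ)
W = 1/(10.6-8.0) = 1/2.60
W = 0.3846 hours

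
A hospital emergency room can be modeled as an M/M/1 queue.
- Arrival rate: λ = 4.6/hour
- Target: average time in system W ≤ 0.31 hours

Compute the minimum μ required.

For M/M/1: W = 1/(μ-λ)
Need W ≤ 0.31, so 1/(μ-λ) ≤ 0.31
μ - λ ≥ 1/0.31 = 3.2258
μ ≥ 4.6 + 3.2258 = 7.8258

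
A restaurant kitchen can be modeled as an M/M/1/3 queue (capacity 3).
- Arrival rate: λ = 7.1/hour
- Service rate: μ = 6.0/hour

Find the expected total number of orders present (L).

ρ = λ/μ = 7.1/6.0 = 1.1833
P₀ = (1-ρ)/(1-ρ^(K+1)) = (1-1.1833)/(1-1.1833^4) = -0.1833/-0.9606 = 0.1908
P_K = P₀×ρ^K = 0.19083 × 1.1833^3 = 0.19083 × 1.6569 = 0.3162
L = ρ[1 - (K+1)ρ^K + Kρ^(K+1)] / [(1-ρ)(1-ρ^(K+1))]
L = 1.1833 × (1 - 4×1.656855 + 3×1.960557) / ((1 - 1.1833) × (1 - 1.960557)) = 1.7087 orders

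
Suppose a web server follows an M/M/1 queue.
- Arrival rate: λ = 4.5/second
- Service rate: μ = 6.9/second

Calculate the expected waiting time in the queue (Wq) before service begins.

First, compute utilization: ρ = λ/μ = 4.5/6.9 = 0.6522
For M/M/1: Wq = λ/(μ(μ-λ))
Wq = 4.5/(6.9 × (6.9-4.5))
Wq = 4.5/(6.9 × 2.40)
Wq = 0.2717 seconds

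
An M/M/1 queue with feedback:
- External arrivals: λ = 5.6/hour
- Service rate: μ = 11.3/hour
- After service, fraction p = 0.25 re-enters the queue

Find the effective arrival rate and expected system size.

Effective arrival rate: λ_eff = λ/(1-p) = 5.6/(1-0.25) = 5.6/0.75 = 7.46667
ρ = λ_eff/μ = 7.46667/11.3 = 0.660767
L = ρ/(1-ρ) = 0.660767/(1-0.660767) = 1.9478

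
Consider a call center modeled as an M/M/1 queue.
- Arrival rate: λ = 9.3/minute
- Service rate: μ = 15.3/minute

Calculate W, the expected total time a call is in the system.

First, compute utilization: ρ = λ/μ = 9.3/15.3 = 0.6078
For M/M/1: W = 1/(μ-λ)
W = 1/(15.3-9.3) = 1/6.00
W = 0.1667 minutes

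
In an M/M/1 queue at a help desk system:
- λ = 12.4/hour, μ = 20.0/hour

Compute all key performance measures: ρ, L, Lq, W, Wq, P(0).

Step 1: ρ = λ/μ = 12.4/20.0 = 0.6200
Step 2: L = λ/(μ-λ) = 12.4/7.60 = 1.6316
Step 3: Lq = λ²/(μ(μ-λ)) = 153.76/(20.0×7.60) = 1.0116
Step 4: W = 1/(μ-λ) = 1/7.60 = 0.13158
Step 5: Wq = λ/(μ(μ-λ)) = 12.4/(20.0×7.60) = 0.08158
Step 6: P(0) = 1-ρ = 0.3800
Verify: L = λW = 12.4×0.13158 = 1.6316 ✔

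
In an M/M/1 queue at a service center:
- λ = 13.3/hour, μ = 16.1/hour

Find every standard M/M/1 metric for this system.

Step 1: ρ = λ/μ = 13.3/16.1 = 0.8261
Step 2: L = λ/(μ-λ) = 13.3/2.80 = 4.7500
Step 3: Lq = λ²/(μ(μ-λ)) = 176.89/(16.1×2.80) = 3.9239
Step 4: W = 1/(μ-λ) = 1/2.80 = 0.35714
Step 5: Wq = λ/(μ(μ-λ)) = 13.3/(16.1×2.80) = 0.2950
Step 6: P(0) = 1-ρ = 0.1739
Verify: L = λW = 13.3×0.35714 = 4.7500 ✔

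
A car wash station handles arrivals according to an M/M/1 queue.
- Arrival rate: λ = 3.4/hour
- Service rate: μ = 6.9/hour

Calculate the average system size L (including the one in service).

ρ = λ/μ = 3.4/6.9 = 0.4928
For M/M/1: L = λ/(μ-λ)
L = 3.4/(6.9-3.4) = 3.4/3.50
L = 0.9714 cars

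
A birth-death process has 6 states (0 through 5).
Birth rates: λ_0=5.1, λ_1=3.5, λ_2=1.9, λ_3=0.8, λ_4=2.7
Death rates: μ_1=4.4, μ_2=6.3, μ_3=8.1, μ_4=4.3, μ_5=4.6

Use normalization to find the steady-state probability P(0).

Ratios P(n)/P(0) = (λ₀···λₙ₋₁)/(μ₁···μₙ):
P(1)/P(0) = (5.1)/(4.4) = 1.1591
P(2)/P(0) = (5.1×3.5)/(4.4×6.3) = 0.64394
P(3)/P(0) = (5.1×3.5×1.9)/(4.4×6.3×8.1) = 0.15105
P(4)/P(0) = (5.1×3.5×1.9×0.8)/(4.4×6.3×8.1×4.3) = 0.028102
P(5)/P(0) = (5.1×3.5×1.9×0.8×2.7)/(4.4×6.3×8.1×4.3×4.6) = 0.016495

Normalization: ∑ P(n) = 1
P(0) × (1.0000 + 1.1591 + 0.64394 + 0.15105 + 0.028102 + 0.016495) = 1
P(0) × 2.9987 = 1
P(0) = 1/2.9987 = 0.3335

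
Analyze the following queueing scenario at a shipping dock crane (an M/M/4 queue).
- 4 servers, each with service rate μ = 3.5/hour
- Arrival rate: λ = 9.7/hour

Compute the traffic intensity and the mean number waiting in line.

Traffic intensity: ρ = λ/(cμ) = 9.7/(4×3.5) = 0.6929
Since ρ = 0.6929 < 1, system is stable.
Offered load a = λ/μ = cρ = 9.7/3.5 = 2.7714
P₀ = [ Σₙ₌₀^3 aⁿ/n! + a^4/(4!(1-ρ)) ]⁻¹
Σ = a^0/0! + a^1/1! + a^2/2! + a^3/3! = 1.0000 + 2.7714 + 3.8404 + 3.5478 = 11.1596
a^4/(4!(1-ρ)) = 58.9949/(24 × 0.307143) = 8.0032
P₀ = 1/(11.1596 + 8.0032) = 0.05218
Lq = P₀·a^4·ρ / (4!(1-ρ)²) = 0.05218 × 58.9949 × 0.6929 / (24 × 0.09434) = 0.9421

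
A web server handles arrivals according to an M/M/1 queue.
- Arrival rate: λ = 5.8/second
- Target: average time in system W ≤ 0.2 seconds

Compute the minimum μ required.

For M/M/1: W = 1/(μ-λ)
Need W ≤ 0.2, so 1/(μ-λ) ≤ 0.2
μ - λ ≥ 1/0.2 = 5.0000
μ ≥ 5.8 + 5.0000 = 10.8000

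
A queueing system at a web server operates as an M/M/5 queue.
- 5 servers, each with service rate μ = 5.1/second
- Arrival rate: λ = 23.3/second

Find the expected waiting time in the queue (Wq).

Traffic intensity: ρ = λ/(cμ) = 23.3/(5×5.1) = 0.9137
Since ρ = 0.9137 < 1, system is stable.
Offered load a = λ/μ = cρ = 23.3/5.1 = 4.5686
P₀ = [ Σₙ₌₀^4 aⁿ/n! + a^5/(5!(1-ρ)) ]⁻¹
Σ = a^0/0! + a^1/1! + a^2/2! + a^3/3! + a^4/4! = 1.0000 + 4.5686 + 10.4362 + 15.8930 + 18.1523 = 50.0501
a^5/(5!(1-ρ)) = 1990.3467/(120 × 0.0862745) = 192.2494
P₀ = 1/(50.0501 + 192.2494) = 0.004127
Lq = P₀·a^5·ρ / (5!(1-ρ)²) = 0.0041271 × 1990.3467 × 0.91373 / (120 × 0.0074433) = 8.4032
Wq = Lq/λ = 8.4032/23.3 = 0.3607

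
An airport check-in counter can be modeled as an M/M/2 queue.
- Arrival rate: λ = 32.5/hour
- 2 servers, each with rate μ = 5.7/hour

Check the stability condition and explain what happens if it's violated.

Stability requires ρ = λ/(cμ) < 1
ρ = 32.5/(2 × 5.7) = 32.5/11.40 = 2.8509
Since 2.8509 ≥ 1, the system is UNSTABLE.
Need c > λ/μ = 32.5/5.7 = 5.70.
Minimum servers needed: c = 6.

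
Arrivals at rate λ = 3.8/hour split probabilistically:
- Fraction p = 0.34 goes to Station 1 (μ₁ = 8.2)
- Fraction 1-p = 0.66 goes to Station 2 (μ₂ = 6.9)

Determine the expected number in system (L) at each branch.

Effective rates: λ₁ = 3.8×0.34 = 1.292, λ₂ = 3.8×0.66 = 2.508
Station 1: ρ₁ = 1.292/8.2 = 0.15756, L₁ = ρ₁/(1-ρ₁) = 0.15756/(1-0.15756) = 0.1870
Station 2: ρ₂ = 2.508/6.9 = 0.36348, L₂ = ρ₂/(1-ρ₂) = 0.36348/(1-0.36348) = 0.5710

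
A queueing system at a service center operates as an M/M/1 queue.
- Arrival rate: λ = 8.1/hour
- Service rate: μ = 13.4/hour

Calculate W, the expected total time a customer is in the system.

First, compute utilization: ρ = λ/μ = 8.1/13.4 = 0.6045
For M/M/1: W = 1/(μ-λ)
W = 1/(13.4-8.1) = 1/5.30
W = 0.1887 hours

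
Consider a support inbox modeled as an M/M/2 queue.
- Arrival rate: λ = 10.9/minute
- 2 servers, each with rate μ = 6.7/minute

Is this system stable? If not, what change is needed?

Stability requires ρ = λ/(cμ) < 1
ρ = 10.9/(2 × 6.7) = 10.9/13.40 = 0.8134
Since 0.8134 < 1, the system is STABLE.
The servers are busy 81.34% of the time.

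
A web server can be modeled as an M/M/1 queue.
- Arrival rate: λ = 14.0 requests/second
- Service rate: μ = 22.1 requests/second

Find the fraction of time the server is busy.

Server utilization: ρ = λ/μ
ρ = 14.0/22.1 = 0.6335
The server is busy 63.35% of the time.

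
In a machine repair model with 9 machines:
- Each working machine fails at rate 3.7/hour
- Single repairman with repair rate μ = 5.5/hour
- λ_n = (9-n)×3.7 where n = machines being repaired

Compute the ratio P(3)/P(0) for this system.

P(3)/P(0) = ∏_{i=0}^{3-1} λ_i/μ_{i+1}
= (9-0)×3.7/5.5 × (9-1)×3.7/5.5 × (9-2)×3.7/5.5
= 153.4432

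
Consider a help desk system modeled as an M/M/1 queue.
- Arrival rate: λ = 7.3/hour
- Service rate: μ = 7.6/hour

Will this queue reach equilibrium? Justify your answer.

Stability requires ρ = λ/(cμ) < 1
ρ = 7.3/(1 × 7.6) = 7.3/7.60 = 0.9605
Since 0.9605 < 1, the system is STABLE.
The server is busy 96.05% of the time.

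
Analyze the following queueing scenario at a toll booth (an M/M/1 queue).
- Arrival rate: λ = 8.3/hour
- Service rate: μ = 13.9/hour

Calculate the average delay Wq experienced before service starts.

First, compute utilization: ρ = λ/μ = 8.3/13.9 = 0.5971
For M/M/1: Wq = λ/(μ(μ-λ))
Wq = 8.3/(13.9 × (13.9-8.3))
Wq = 8.3/(13.9 × 5.60)
Wq = 0.1066 hours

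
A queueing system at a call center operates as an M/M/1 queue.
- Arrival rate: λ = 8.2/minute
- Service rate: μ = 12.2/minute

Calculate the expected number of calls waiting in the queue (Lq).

ρ = λ/μ = 8.2/12.2 = 0.6721
For M/M/1: Lq = λ²/(μ(μ-λ))
Lq = 67.24/(12.2 × 4.00)
Lq = 1.3779 calls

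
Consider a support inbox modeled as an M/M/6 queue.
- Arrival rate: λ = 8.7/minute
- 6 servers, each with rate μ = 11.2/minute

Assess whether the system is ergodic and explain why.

Stability requires ρ = λ/(cμ) < 1
ρ = 8.7/(6 × 11.2) = 8.7/67.20 = 0.1295
Since 0.1295 < 1, the system is STABLE.
The servers are busy 12.95% of the time.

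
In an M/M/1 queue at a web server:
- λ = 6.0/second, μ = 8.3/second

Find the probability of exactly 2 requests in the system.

ρ = λ/μ = 6.0/8.3 = 0.7229
P(n) = (1-ρ)ρⁿ
P(2) = (1-0.7229) × 0.7229^2
P(2) = 0.2771 × 0.5226
P(2) = 0.1448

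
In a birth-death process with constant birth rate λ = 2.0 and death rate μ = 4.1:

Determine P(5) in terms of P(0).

For constant rates: P(n)/P(0) = (λ/μ)^n
P(5)/P(0) = (2.0/4.1)^5 = 0.4878^5 = 0.02762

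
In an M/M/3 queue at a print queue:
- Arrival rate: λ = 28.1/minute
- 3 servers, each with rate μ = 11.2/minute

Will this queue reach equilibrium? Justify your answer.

Stability requires ρ = λ/(cμ) < 1
ρ = 28.1/(3 × 11.2) = 28.1/33.60 = 0.8363
Since 0.8363 < 1, the system is STABLE.
The servers are busy 83.63% of the time.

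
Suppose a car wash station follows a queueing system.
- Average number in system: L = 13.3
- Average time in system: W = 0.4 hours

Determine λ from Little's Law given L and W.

Little's Law: L = λW, so λ = L/W
λ = 13.3/0.4 = 33.2500 cars/hour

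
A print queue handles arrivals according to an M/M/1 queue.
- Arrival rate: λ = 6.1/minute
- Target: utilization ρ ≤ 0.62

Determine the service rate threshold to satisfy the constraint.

ρ = λ/μ, so μ = λ/ρ
μ ≥ 6.1/0.62 = 9.8387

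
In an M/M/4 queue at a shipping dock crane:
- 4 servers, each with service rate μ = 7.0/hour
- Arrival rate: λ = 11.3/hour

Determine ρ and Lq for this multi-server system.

Traffic intensity: ρ = λ/(cμ) = 11.3/(4×7.0) = 0.4036
Since ρ = 0.4036 < 1, system is stable.
Offered load a = λ/μ = cρ = 11.3/7.0 = 1.6143
P₀ = [ Σₙ₌₀^3 aⁿ/n! + a^4/(4!(1-ρ)) ]⁻¹
Σ = a^0/0! + a^1/1! + a^2/2! + a^3/3! = 1.0000 + 1.6143 + 1.3030 + 0.7011 = 4.6184
a^4/(4!(1-ρ)) = 6.7908/(24 × 0.5964) = 0.4744
P₀ = 1/(4.6184 + 0.4744) = 0.1964
Lq = P₀·a^4·ρ / (4!(1-ρ)²) = 0.19636 × 6.7908 × 0.40357 / (24 × 0.35573) = 0.06303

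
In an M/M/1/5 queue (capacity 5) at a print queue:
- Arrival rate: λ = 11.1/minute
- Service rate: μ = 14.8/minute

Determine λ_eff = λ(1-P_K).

ρ = λ/μ = 11.1/14.8 = 0.7500
P₀ = (1-ρ)/(1-ρ^(K+1)) = (1-0.7500)/(1-0.7500^6) = 0.2500/0.8220 = 0.3041
P_K = P₀×ρ^K = 0.30413 × 0.7500^5 = 0.30413 × 0.23730 = 0.07217
λ_eff = λ(1-P_K) = 11.1 × (1 - 0.07217) = 11.1 × 0.92783 = 10.2989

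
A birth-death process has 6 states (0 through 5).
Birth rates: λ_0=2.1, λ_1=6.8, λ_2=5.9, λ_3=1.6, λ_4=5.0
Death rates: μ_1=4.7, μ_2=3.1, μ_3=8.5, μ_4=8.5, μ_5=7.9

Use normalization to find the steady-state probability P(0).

Ratios P(n)/P(0) = (λ₀···λₙ₋₁)/(μ₁···μₙ):
P(1)/P(0) = (2.1)/(4.7) = 0.4468
P(2)/P(0) = (2.1×6.8)/(4.7×3.1) = 0.9801
P(3)/P(0) = (2.1×6.8×5.9)/(4.7×3.1×8.5) = 0.6803
P(4)/P(0) = (2.1×6.8×5.9×1.6)/(4.7×3.1×8.5×8.5) = 0.1281
P(5)/P(0) = (2.1×6.8×5.9×1.6×5.0)/(4.7×3.1×8.5×8.5×7.9) = 0.08105

Normalization: ∑ P(n) = 1
P(0) × (1.0000 + 0.4468 + 0.9801 + 0.6803 + 0.1281 + 0.08105) = 1
P(0) × 3.3163 = 1
P(0) = 1/3.3163 = 0.3015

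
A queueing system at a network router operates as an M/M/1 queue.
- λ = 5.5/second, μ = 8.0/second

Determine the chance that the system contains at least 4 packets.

ρ = λ/μ = 5.5/8.0 = 0.6875
P(N ≥ n) = ρⁿ
P(N ≥ 4) = 0.6875^4
P(N ≥ 4) = 0.2234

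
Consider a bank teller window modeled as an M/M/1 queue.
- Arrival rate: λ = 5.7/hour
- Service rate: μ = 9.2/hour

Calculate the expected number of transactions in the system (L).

ρ = λ/μ = 5.7/9.2 = 0.6196
For M/M/1: L = λ/(μ-λ)
L = 5.7/(9.2-5.7) = 5.7/3.50
L = 1.6286 transactions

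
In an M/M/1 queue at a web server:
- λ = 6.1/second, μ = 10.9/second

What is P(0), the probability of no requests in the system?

ρ = λ/μ = 6.1/10.9 = 0.5596
P(0) = 1 - ρ = 1 - 0.5596 = 0.4404
The server is idle 44.04% of the time.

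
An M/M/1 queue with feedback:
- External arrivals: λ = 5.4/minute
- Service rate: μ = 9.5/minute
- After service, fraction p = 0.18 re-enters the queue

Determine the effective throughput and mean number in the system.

Effective arrival rate: λ_eff = λ/(1-p) = 5.4/(1-0.18) = 5.4/0.82 = 6.585366
ρ = λ_eff/μ = 6.585366/9.5 = 0.693196
L = ρ/(1-ρ) = 0.693196/(1-0.693196) = 2.2594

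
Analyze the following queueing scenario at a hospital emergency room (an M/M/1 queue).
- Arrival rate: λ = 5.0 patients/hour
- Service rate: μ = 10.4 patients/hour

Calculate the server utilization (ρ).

Server utilization: ρ = λ/μ
ρ = 5.0/10.4 = 0.4808
The server is busy 48.08% of the time.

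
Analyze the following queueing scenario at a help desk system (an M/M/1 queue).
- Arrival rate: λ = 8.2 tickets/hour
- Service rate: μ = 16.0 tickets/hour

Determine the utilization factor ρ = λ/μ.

Server utilization: ρ = λ/μ
ρ = 8.2/16.0 = 0.5125
The server is busy 51.25% of the time.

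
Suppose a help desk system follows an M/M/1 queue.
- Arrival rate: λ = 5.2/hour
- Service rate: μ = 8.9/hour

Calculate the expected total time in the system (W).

First, compute utilization: ρ = λ/μ = 5.2/8.9 = 0.5843
For M/M/1: W = 1/(μ-λ)
W = 1/(8.9-5.2) = 1/3.70
W = 0.2703 hours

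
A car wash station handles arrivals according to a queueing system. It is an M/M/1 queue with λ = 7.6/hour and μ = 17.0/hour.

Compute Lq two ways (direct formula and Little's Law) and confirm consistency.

Method 1 (direct): Lq = λ²/(μ(μ-λ)) = 57.76/(17.0 × 9.40) = 0.3615

Method 2 (Little's Law):
W = 1/(μ-λ) = 1/9.40 = 0.10638
Wq = W - 1/μ = 0.10638 - 0.058824 = 0.04756
Lq = λWq = 7.6 × 0.04756 = 0.3615 ✔ (matches Method 1)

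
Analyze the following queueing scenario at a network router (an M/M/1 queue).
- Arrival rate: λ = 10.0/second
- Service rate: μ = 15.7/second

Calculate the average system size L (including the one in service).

ρ = λ/μ = 10.0/15.7 = 0.6369
For M/M/1: L = λ/(μ-λ)
L = 10.0/(15.7-10.0) = 10.0/5.70
L = 1.7544 packets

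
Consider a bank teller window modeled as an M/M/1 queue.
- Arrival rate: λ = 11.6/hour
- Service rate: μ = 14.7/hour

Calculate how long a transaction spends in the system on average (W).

First, compute utilization: ρ = λ/μ = 11.6/14.7 = 0.7891
For M/M/1: W = 1/(μ-λ)
W = 1/(14.7-11.6) = 1/3.10
W = 0.3226 hours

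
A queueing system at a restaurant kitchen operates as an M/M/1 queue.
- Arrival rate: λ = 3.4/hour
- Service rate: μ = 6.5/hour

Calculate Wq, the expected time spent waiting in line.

First, compute utilization: ρ = λ/μ = 3.4/6.5 = 0.5231
For M/M/1: Wq = λ/(μ(μ-λ))
Wq = 3.4/(6.5 × (6.5-3.4))
Wq = 3.4/(6.5 × 3.10)
Wq = 0.1687 hours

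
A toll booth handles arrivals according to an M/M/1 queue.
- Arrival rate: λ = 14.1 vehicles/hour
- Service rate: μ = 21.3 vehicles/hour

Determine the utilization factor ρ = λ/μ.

Server utilization: ρ = λ/μ
ρ = 14.1/21.3 = 0.6620
The server is busy 66.20% of the time.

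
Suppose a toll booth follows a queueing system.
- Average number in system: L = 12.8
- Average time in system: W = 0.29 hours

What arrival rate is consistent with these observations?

Little's Law: L = λW, so λ = L/W
λ = 12.8/0.29 = 44.1379 vehicles/hour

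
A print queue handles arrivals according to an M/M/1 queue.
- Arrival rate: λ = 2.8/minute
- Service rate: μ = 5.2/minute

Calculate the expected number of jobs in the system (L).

ρ = λ/μ = 2.8/5.2 = 0.5385
For M/M/1: L = λ/(μ-λ)
L = 2.8/(5.2-2.8) = 2.8/2.40
L = 1.1667 jobs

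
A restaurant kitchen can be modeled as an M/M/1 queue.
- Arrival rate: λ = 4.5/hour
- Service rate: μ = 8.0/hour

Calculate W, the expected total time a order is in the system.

First, compute utilization: ρ = λ/μ = 4.5/8.0 = 0.5625
For M/M/1: W = 1/(μ-λ)
W = 1/(8.0-4.5) = 1/3.50
W = 0.2857 hours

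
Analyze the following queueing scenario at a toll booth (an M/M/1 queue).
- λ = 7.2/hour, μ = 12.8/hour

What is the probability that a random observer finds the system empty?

ρ = λ/μ = 7.2/12.8 = 0.5625
P(0) = 1 - ρ = 1 - 0.5625 = 0.4375
The server is idle 43.75% of the time.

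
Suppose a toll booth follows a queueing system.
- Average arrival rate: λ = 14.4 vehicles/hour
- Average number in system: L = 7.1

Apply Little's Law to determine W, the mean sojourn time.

Little's Law: L = λW, so W = L/λ
W = 7.1/14.4 = 0.4931 hours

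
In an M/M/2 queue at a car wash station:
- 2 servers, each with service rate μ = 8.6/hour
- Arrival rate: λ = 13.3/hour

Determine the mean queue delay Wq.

Traffic intensity: ρ = λ/(cμ) = 13.3/(2×8.6) = 0.7733
Since ρ = 0.7733 < 1, system is stable.
Offered load a = λ/μ = cρ = 13.3/8.6 = 1.5465
P₀ = [ Σₙ₌₀^1 aⁿ/n! + a^2/(2!(1-ρ)) ]⁻¹
Σ = a^0/0! + a^1/1! = 1.0000 + 1.5465 = 2.5465
a^2/(2!(1-ρ)) = 2.39170/(2 × 0.226744) = 5.2740
P₀ = 1/(2.5465 + 5.2740) = 0.1279
Lq = P₀·a^2·ρ / (2!(1-ρ)²) = 0.12787 × 2.3917 × 0.77326 / (2 × 0.051413) = 2.2998
Wq = Lq/λ = 2.2998/13.3 = 0.1729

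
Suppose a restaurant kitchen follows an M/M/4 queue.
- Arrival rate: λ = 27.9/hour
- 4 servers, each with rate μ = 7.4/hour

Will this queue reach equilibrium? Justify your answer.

Stability requires ρ = λ/(cμ) < 1
ρ = 27.9/(4 × 7.4) = 27.9/29.60 = 0.9426
Since 0.9426 < 1, the system is STABLE.
The servers are busy 94.26% of the time.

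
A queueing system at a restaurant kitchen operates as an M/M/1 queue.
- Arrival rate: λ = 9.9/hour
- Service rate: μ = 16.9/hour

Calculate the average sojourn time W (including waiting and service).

First, compute utilization: ρ = λ/μ = 9.9/16.9 = 0.5858
For M/M/1: W = 1/(μ-λ)
W = 1/(16.9-9.9) = 1/7.00
W = 0.1429 hours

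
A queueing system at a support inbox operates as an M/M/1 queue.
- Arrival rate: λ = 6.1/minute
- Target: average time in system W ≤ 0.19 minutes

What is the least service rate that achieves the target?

For M/M/1: W = 1/(μ-λ)
Need W ≤ 0.19, so 1/(μ-λ) ≤ 0.19
μ - λ ≥ 1/0.19 = 5.2632
μ ≥ 6.1 + 5.2632 = 11.3632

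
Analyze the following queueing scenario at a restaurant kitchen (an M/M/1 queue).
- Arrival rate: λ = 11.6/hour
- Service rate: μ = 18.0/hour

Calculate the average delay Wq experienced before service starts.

First, compute utilization: ρ = λ/μ = 11.6/18.0 = 0.6444
For M/M/1: Wq = λ/(μ(μ-λ))
Wq = 11.6/(18.0 × (18.0-11.6))
Wq = 11.6/(18.0 × 6.40)
Wq = 0.1007 hours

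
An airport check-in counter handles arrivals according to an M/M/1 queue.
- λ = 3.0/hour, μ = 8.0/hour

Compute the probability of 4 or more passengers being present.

ρ = λ/μ = 3.0/8.0 = 0.3750
P(N ≥ n) = ρⁿ
P(N ≥ 4) = 0.3750^4
P(N ≥ 4) = 0.01978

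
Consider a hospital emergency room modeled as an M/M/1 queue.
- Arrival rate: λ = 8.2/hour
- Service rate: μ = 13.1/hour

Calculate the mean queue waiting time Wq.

First, compute utilization: ρ = λ/μ = 8.2/13.1 = 0.6260
For M/M/1: Wq = λ/(μ(μ-λ))
Wq = 8.2/(13.1 × (13.1-8.2))
Wq = 8.2/(13.1 × 4.90)
Wq = 0.1277 hours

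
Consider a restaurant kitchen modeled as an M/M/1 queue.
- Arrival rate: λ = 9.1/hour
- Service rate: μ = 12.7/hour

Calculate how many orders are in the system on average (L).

ρ = λ/μ = 9.1/12.7 = 0.7165
For M/M/1: L = λ/(μ-λ)
L = 9.1/(12.7-9.1) = 9.1/3.60
L = 2.5278 orders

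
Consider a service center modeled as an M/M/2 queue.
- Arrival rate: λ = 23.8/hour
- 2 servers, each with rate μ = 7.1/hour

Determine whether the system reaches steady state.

Stability requires ρ = λ/(cμ) < 1
ρ = 23.8/(2 × 7.1) = 23.8/14.20 = 1.6761
Since 1.6761 ≥ 1, the system is UNSTABLE.
Need c > λ/μ = 23.8/7.1 = 3.35.
Minimum servers needed: c = 4.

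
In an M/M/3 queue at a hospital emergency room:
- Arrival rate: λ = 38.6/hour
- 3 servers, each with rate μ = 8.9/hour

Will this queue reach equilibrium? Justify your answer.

Stability requires ρ = λ/(cμ) < 1
ρ = 38.6/(3 × 8.9) = 38.6/26.70 = 1.4457
Since 1.4457 ≥ 1, the system is UNSTABLE.
Need c > λ/μ = 38.6/8.9 = 4.34.
Minimum servers needed: c = 5.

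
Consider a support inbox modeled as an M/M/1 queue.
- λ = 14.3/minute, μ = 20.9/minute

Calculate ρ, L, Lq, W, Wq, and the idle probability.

Step 1: ρ = λ/μ = 14.3/20.9 = 0.6842
Step 2: L = λ/(μ-λ) = 14.3/6.60 = 2.1667
Step 3: Lq = λ²/(μ(μ-λ)) = 204.49/(20.9×6.60) = 1.4825
Step 4: W = 1/(μ-λ) = 1/6.60 = 0.15152
Step 5: Wq = λ/(μ(μ-λ)) = 14.3/(20.9×6.60) = 0.1037
Step 6: P(0) = 1-ρ = 0.3158
Verify: L = λW = 14.3×0.15152 = 2.1667 ✔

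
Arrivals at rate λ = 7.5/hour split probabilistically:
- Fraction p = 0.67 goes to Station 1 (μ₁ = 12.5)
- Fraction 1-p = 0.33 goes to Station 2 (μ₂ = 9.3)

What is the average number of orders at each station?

Effective rates: λ₁ = 7.5×0.67 = 5.025, λ₂ = 7.5×0.33 = 2.475
Station 1: ρ₁ = 5.025/12.5 = 0.4020, L₁ = ρ₁/(1-ρ₁) = 0.4020/(1-0.4020) = 0.6722
Station 2: ρ₂ = 2.475/9.3 = 0.2661, L₂ = ρ₂/(1-ρ₂) = 0.2661/(1-0.2661) = 0.3626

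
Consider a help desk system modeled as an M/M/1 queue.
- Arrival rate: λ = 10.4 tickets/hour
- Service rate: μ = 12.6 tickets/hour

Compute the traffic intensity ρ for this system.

Server utilization: ρ = λ/μ
ρ = 10.4/12.6 = 0.8254
The server is busy 82.54% of the time.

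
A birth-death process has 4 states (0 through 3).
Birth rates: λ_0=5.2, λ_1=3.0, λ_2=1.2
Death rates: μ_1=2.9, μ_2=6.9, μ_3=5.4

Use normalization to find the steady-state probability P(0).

Ratios P(n)/P(0) = (λ₀···λₙ₋₁)/(μ₁···μₙ):
P(1)/P(0) = (5.2)/(2.9) = 1.7931
P(2)/P(0) = (5.2×3.0)/(2.9×6.9) = 0.77961
P(3)/P(0) = (5.2×3.0×1.2)/(2.9×6.9×5.4) = 0.17325

Normalization: ∑ P(n) = 1
P(0) × (1.0000 + 1.7931 + 0.77961 + 0.17325) = 1
P(0) × 3.7460 = 1
P(0) = 1/3.7460 = 0.2670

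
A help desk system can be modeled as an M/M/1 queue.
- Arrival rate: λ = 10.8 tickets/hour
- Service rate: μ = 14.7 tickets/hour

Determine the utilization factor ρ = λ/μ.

Server utilization: ρ = λ/μ
ρ = 10.8/14.7 = 0.7347
The server is busy 73.47% of the time.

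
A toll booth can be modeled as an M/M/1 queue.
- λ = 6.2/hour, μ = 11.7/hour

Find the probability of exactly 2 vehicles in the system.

ρ = λ/μ = 6.2/11.7 = 0.5299
P(n) = (1-ρ)ρⁿ
P(2) = (1-0.5299) × 0.5299^2
P(2) = 0.4701 × 0.2808
P(2) = 0.1320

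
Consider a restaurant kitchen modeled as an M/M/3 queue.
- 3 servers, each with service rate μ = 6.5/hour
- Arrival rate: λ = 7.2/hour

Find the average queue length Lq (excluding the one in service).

Traffic intensity: ρ = λ/(cμ) = 7.2/(3×6.5) = 0.3692
Since ρ = 0.3692 < 1, system is stable.
Offered load a = λ/μ = cρ = 7.2/6.5 = 1.1077
P₀ = [ Σₙ₌₀^2 aⁿ/n! + a^3/(3!(1-ρ)) ]⁻¹
Σ = a^0/0! + a^1/1! + a^2/2! = 1.0000 + 1.1077 + 0.6135 = 2.7212
a^3/(3!(1-ρ)) = 1.3591/(6 × 0.6308) = 0.3591
P₀ = 1/(2.7212 + 0.3591) = 0.3246
Lq = P₀·a^3·ρ / (3!(1-ρ)²) = 0.32464 × 1.3591 × 0.36923 / (6 × 0.39787) = 0.06824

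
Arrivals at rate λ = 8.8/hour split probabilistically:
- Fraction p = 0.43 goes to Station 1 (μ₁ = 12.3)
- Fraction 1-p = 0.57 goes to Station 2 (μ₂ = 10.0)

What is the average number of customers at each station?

Effective rates: λ₁ = 8.8×0.43 = 3.784, λ₂ = 8.8×0.57 = 5.016
Station 1: ρ₁ = 3.784/12.3 = 0.3076, L₁ = ρ₁/(1-ρ₁) = 0.3076/(1-0.3076) = 0.4443
Station 2: ρ₂ = 5.016/10.0 = 0.5016, L₂ = ρ₂/(1-ρ₂) = 0.5016/(1-0.5016) = 1.0064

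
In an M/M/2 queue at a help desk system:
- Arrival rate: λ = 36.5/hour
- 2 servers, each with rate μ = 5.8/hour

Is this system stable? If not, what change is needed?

Stability requires ρ = λ/(cμ) < 1
ρ = 36.5/(2 × 5.8) = 36.5/11.60 = 3.1466
Since 3.1466 ≥ 1, the system is UNSTABLE.
Need c > λ/μ = 36.5/5.8 = 6.29.
Minimum servers needed: c = 7.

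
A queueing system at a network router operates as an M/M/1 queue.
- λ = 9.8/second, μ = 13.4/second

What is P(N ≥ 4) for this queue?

ρ = λ/μ = 9.8/13.4 = 0.73134
P(N ≥ n) = ρⁿ
P(N ≥ 4) = 0.73134^4
P(N ≥ 4) = 0.2861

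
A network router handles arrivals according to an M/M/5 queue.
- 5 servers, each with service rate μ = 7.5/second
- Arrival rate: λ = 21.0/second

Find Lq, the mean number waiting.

Traffic intensity: ρ = λ/(cμ) = 21.0/(5×7.5) = 0.5600
Since ρ = 0.5600 < 1, system is stable.
Offered load a = λ/μ = cρ = 21.0/7.5 = 2.8000
P₀ = [ Σₙ₌₀^4 aⁿ/n! + a^5/(5!(1-ρ)) ]⁻¹
Σ = a^0/0! + a^1/1! + a^2/2! + a^3/3! + a^4/4! = 1.00000 + 2.80000 + 3.92000 + 3.65867 + 2.56107 = 13.9397
a^5/(5!(1-ρ)) = 172.1037/(120 × 0.4400) = 3.2595
P₀ = 1/(13.9397 + 3.2595) = 0.05814
Lq = P₀·a^5·ρ / (5!(1-ρ)²) = 0.05814 × 172.1037 × 0.5600 / (120 × 0.1936) = 0.2412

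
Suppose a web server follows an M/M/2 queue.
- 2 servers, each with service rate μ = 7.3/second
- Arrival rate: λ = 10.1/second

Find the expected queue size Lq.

Traffic intensity: ρ = λ/(cμ) = 10.1/(2×7.3) = 0.6918
Since ρ = 0.6918 < 1, system is stable.
Offered load a = λ/μ = cρ = 10.1/7.3 = 1.3836
P₀ = [ Σₙ₌₀^1 aⁿ/n! + a^2/(2!(1-ρ)) ]⁻¹
Σ = a^0/0! + a^1/1! = 1.0000 + 1.3836 = 2.3836
a^2/(2!(1-ρ)) = 1.91424/(2 × 0.308219) = 3.1053
P₀ = 1/(2.3836 + 3.1053) = 0.1822
Lq = P₀·a^2·ρ / (2!(1-ρ)²) = 0.18219 × 1.9142 × 0.69178 / (2 × 0.094999) = 1.2698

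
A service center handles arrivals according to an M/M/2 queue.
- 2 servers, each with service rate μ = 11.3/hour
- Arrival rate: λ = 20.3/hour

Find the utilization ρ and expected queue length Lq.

Traffic intensity: ρ = λ/(cμ) = 20.3/(2×11.3) = 0.8982
Since ρ = 0.8982 < 1, system is stable.
Offered load a = λ/μ = cρ = 20.3/11.3 = 1.7965
P₀ = [ Σₙ₌₀^1 aⁿ/n! + a^2/(2!(1-ρ)) ]⁻¹
Σ = a^0/0! + a^1/1! = 1.0000 + 1.7965 = 2.7965
a^2/(2!(1-ρ)) = 3.22727/(2 × 0.101770) = 15.8557
P₀ = 1/(2.7965 + 15.8557) = 0.05361
Lq = P₀·a^2·ρ / (2!(1-ρ)²) = 0.0536131 × 3.22727 × 0.898230 / (2 × 0.0103571) = 7.5028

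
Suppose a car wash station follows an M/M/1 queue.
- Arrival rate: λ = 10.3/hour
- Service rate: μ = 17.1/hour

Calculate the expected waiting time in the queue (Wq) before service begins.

First, compute utilization: ρ = λ/μ = 10.3/17.1 = 0.6023
For M/M/1: Wq = λ/(μ(μ-λ))
Wq = 10.3/(17.1 × (17.1-10.3))
Wq = 10.3/(17.1 × 6.80)
Wq = 0.08858 hours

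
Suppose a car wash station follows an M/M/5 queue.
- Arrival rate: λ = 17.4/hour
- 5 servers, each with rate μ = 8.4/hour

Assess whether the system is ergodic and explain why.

Stability requires ρ = λ/(cμ) < 1
ρ = 17.4/(5 × 8.4) = 17.4/42.00 = 0.4143
Since 0.4143 < 1, the system is STABLE.
The servers are busy 41.43% of the time.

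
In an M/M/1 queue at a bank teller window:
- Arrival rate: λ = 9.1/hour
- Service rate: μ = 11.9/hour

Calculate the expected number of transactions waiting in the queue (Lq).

ρ = λ/μ = 9.1/11.9 = 0.7647
For M/M/1: Lq = λ²/(μ(μ-λ))
Lq = 82.81/(11.9 × 2.80)
Lq = 2.4853 transactions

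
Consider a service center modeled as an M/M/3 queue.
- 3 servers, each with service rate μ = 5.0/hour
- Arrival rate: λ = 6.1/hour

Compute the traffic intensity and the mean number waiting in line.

Traffic intensity: ρ = λ/(cμ) = 6.1/(3×5.0) = 0.4067
Since ρ = 0.4067 < 1, system is stable.
Offered load a = λ/μ = cρ = 6.1/5.0 = 1.2200
P₀ = [ Σₙ₌₀^2 aⁿ/n! + a^3/(3!(1-ρ)) ]⁻¹
Σ = a^0/0! + a^1/1! + a^2/2! = 1.0000 + 1.2200 + 0.7442 = 2.9642
a^3/(3!(1-ρ)) = 1.8158/(6 × 0.5933) = 0.5101
P₀ = 1/(2.9642 + 0.5101) = 0.2878
Lq = P₀·a^3·ρ / (3!(1-ρ)²) = 0.2878 × 1.8158 × 0.4067 / (6 × 0.3520) = 0.1006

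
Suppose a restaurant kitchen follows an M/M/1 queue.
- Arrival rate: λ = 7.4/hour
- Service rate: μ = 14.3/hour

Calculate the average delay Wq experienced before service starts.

First, compute utilization: ρ = λ/μ = 7.4/14.3 = 0.5175
For M/M/1: Wq = λ/(μ(μ-λ))
Wq = 7.4/(14.3 × (14.3-7.4))
Wq = 7.4/(14.3 × 6.90)
Wq = 0.07500 hours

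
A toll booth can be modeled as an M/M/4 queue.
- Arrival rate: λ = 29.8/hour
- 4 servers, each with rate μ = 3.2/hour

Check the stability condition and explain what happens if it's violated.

Stability requires ρ = λ/(cμ) < 1
ρ = 29.8/(4 × 3.2) = 29.8/12.80 = 2.3281
Since 2.3281 ≥ 1, the system is UNSTABLE.
Need c > λ/μ = 29.8/3.2 = 9.31.
Minimum servers needed: c = 10.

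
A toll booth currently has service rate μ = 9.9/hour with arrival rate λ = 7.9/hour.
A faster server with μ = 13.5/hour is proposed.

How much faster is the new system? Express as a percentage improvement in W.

System 1: ρ₁ = 7.9/9.9 = 0.7980, W₁ = 1/(9.9-7.9) = 0.50000
System 2: ρ₂ = 7.9/13.5 = 0.5852, W₂ = 1/(13.5-7.9) = 0.17857
Improvement: (W₁-W₂)/W₁ = (0.50000-0.17857)/0.50000 = 64.29%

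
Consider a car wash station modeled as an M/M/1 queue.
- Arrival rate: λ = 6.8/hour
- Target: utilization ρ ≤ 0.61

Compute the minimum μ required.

ρ = λ/μ, so μ = λ/ρ
μ ≥ 6.8/0.61 = 11.1475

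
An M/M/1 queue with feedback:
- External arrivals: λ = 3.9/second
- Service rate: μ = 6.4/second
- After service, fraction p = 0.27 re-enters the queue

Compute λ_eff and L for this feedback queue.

Effective arrival rate: λ_eff = λ/(1-p) = 3.9/(1-0.27) = 3.9/0.73 = 5.34247
ρ = λ_eff/μ = 5.34247/6.4 = 0.83476
L = ρ/(1-ρ) = 0.83476/(1-0.83476) = 5.0518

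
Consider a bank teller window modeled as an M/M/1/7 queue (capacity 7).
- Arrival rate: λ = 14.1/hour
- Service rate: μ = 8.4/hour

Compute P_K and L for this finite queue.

ρ = λ/μ = 14.1/8.4 = 1.6786
P₀ = (1-ρ)/(1-ρ^(K+1)) = (1-1.6786)/(1-1.6786^8) = -0.6786/-62.0344 = 0.01094
P_K = P₀×ρ^K = 0.01094 × 1.6786^7 = 0.01094 × 37.5518 = 0.4108
Blocking probability P_7 = 0.4108 (41.08%)
L = ρ[1 - (K+1)ρ^K + Kρ^(K+1)] / [(1-ρ)(1-ρ^(K+1))]
L = 1.6786 × (1 - 8×37.5518 + 7×63.0344) / ((1 - 1.6786) × (1 - 63.0344)) = 5.6553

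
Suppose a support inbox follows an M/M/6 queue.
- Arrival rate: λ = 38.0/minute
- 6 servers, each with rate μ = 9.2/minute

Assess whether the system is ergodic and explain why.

Stability requires ρ = λ/(cμ) < 1
ρ = 38.0/(6 × 9.2) = 38.0/55.20 = 0.6884
Since 0.6884 < 1, the system is STABLE.
The servers are busy 68.84% of the time.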